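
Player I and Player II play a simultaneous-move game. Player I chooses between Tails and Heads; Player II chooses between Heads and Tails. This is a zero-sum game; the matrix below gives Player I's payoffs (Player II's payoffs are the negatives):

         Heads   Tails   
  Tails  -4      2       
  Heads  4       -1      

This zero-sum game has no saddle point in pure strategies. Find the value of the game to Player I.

Player I's indifference between Tails and Heads determines Player II's mixing probability q:
  Player I's payoff from Tails: q·(-4) + (1−q)·2 = -6q + 2
  Player I's payoff from Heads: q·4 + (1−q)·(-1) = 5q - 1
  -6q + 2 = 5q - 1  ⇒  -11q = -3  ⇒  q = 3/11.
The value is Player I's expected payoff against this mix (using Tails): (3/11)·(-4) + (8/11)·2 = 4/11.

v = 4/11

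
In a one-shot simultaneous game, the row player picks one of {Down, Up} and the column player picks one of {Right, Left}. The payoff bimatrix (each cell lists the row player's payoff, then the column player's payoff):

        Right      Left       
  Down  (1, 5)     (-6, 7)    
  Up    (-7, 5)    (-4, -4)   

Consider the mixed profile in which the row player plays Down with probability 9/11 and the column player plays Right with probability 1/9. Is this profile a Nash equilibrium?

Given the column player's mix q = 1/9, the row player's payoff from Down is -47/9 but from Up is -13/3. The row player strictly prefers Up, so the row player would not mix.
So the proposed profile is not a Nash equilibrium.

No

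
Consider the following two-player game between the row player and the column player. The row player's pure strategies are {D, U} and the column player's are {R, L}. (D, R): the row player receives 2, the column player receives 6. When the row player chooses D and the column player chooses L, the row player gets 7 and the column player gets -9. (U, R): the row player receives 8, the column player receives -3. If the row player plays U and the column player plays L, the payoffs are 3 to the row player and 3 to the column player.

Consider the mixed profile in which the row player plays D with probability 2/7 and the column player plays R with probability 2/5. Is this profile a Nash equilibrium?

Yes

Check the column player's indifference given the row player's mix p = 2/7:
  payoff from R = -3/7; payoff from L = -3/7 — equal.
Check the row player's indifference given the column player's mix q = 2/5:
  payoff from D = 5; payoff from U = 5 — equal.
Both players are indifferent, so neither can profitably deviate.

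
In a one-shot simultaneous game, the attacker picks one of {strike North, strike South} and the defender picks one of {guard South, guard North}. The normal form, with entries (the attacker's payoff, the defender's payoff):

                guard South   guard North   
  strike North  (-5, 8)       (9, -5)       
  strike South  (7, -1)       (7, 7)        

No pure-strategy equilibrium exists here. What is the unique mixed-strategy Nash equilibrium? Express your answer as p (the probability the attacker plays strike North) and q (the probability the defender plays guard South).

The defender's indifference between guard South and guard North determines the attacker's mixing probability p:
  the defender's payoff from guard South: p·8 + (1−p)·(-1) = 9p - 1
  the defender's payoff from guard North: p·(-5) + (1−p)·7 = -12p + 7
  9p - 1 = -12p + 7  ⇒  21p = 8  ⇒  p = 8/21.
For the attacker to be willing to mix, the attacker must be indifferent between strike North and strike South, which pins down the defender's mix.
  the attacker's expected payoff from strike North: q·(-5) + (1−q)·9 = -14q + 9
  the attacker's expected payoff from strike South: q·7 + (1−q)·7 = 7
  -14q + 9 = 7  ⇒  -14q = -2  ⇒  q = 1/7.

p = 8/21, q = 1/7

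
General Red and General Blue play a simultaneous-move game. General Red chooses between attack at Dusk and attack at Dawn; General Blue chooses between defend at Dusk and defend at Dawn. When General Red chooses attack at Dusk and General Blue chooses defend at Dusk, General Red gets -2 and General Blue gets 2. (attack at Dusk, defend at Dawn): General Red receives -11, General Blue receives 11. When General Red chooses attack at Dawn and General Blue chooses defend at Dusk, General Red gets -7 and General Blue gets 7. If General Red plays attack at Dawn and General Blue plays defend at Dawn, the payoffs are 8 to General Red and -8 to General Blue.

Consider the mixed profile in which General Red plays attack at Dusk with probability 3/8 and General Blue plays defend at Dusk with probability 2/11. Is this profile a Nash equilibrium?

No

Given General Red's mix p = 3/8, General Blue's payoff from defend at Dusk is 41/8 but from defend at Dawn is -7/8. General Blue strictly prefers defend at Dusk, so General Blue would not mix.
So the proposed profile is not a Nash equilibrium.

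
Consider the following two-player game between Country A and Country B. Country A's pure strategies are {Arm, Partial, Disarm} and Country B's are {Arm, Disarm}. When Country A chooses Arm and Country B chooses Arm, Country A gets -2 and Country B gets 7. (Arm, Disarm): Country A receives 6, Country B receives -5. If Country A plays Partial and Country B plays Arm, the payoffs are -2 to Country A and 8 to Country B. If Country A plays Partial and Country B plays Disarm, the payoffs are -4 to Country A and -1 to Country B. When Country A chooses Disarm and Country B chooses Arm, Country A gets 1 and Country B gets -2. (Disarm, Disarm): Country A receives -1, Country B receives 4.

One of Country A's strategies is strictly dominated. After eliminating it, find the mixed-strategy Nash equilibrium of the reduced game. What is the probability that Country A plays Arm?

Country A's strategy Partial is strictly dominated by Disarm: 1 > -2 and -1 > -4. Eliminate Partial.
Country A's mix must leave Country B indifferent between Arm and Disarm.
  Country B's expected payoff from Arm: p·7 + (1−p)·(-2) = 9p - 2
  Country B's expected payoff from Disarm: p·(-5) + (1−p)·4 = -9p + 4
  9p - 2 = -9p + 4  ⇒  18p = 6  ⇒  p = 1/3.

p = 1/3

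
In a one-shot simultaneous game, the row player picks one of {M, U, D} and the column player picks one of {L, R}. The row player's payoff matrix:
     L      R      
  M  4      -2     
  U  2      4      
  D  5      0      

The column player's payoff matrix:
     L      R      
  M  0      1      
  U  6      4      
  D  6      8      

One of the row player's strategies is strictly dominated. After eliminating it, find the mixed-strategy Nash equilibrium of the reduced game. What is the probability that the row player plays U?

p = 1/2

The row player's strategy M is strictly dominated by D: 5 > 4 and 0 > -2. Eliminate M.
In a mixed equilibrium the column player is indifferent between L and R; this condition fixes p.
  the column player's payoff from L: p·6 + (1−p)·6 = 6
  the column player's payoff from R: p·4 + (1−p)·8 = -4p + 8
  6 = -4p + 8  ⇒  4p = 2  ⇒  p = 1/2.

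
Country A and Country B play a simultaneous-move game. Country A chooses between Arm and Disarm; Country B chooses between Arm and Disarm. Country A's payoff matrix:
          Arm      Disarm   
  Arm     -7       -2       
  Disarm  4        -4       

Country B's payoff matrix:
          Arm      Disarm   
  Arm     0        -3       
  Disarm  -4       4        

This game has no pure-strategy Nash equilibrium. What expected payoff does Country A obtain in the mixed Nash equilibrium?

Country A's indifference between Arm and Disarm determines Country B's mixing probability q:
  Country A's payoff from Arm: q·(-7) + (1−q)·(-2) = -5q - 2
  Country A's payoff from Disarm: q·4 + (1−q)·(-4) = 8q - 4
  -5q - 2 = 8q - 4  ⇒  -13q = -2  ⇒  q = 2/13.
At equilibrium Country A is indifferent across rows, so Country A's payoff equals the payoff from Arm: (2/13)·(-7) + (11/13)·(-2) = -36/13.

-36/13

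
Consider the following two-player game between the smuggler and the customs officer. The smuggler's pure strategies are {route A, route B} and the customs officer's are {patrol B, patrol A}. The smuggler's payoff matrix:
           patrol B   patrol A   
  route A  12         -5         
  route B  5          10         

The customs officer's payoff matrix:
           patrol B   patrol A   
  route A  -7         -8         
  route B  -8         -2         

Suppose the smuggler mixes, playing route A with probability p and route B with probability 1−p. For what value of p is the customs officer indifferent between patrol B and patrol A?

p = 6/7

The smuggler's mix must leave the customs officer indifferent between patrol B and patrol A.
  the customs officer's payoff to patrol B: p·(-7) + (1−p)·(-8) = p - 8
  the customs officer's payoff to patrol A: p·(-8) + (1−p)·(-2) = -6p - 2
  p - 8 = -6p - 2  ⇒  7p = 6  ⇒  p = 6/7.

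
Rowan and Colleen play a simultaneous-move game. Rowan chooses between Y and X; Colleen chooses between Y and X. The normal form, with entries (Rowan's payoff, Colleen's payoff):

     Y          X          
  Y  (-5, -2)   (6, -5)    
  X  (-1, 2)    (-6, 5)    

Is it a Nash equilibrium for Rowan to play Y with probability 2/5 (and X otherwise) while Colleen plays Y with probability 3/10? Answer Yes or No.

Given Rowan's mix p = 2/5, Colleen's payoff from Y is 2/5 but from X is 1. Colleen strictly prefers X, so Colleen would not mix.
So the proposed profile is not a Nash equilibrium.

No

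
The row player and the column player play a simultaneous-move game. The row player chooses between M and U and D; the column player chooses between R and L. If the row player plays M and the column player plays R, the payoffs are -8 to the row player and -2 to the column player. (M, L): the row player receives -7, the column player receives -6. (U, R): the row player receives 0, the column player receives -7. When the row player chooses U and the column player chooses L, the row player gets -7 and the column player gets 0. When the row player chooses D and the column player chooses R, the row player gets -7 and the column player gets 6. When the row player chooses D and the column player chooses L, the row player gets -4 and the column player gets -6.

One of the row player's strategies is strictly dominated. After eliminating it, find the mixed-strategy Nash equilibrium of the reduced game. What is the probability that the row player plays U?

The row player's strategy M is strictly dominated by D: -7 > -8 and -4 > -7. Eliminate M.
For the column player to be willing to mix, the column player must be indifferent between R and L, which pins down the row player's mix.
  the column player's payoff from R: p·(-7) + (1−p)·6 = -13p + 6
  the column player's payoff from L: p·0 + (1−p)·(-6) = 6p - 6
  -13p + 6 = 6p - 6  ⇒  -19p = -12  ⇒  p = 12/19.

p = 12/19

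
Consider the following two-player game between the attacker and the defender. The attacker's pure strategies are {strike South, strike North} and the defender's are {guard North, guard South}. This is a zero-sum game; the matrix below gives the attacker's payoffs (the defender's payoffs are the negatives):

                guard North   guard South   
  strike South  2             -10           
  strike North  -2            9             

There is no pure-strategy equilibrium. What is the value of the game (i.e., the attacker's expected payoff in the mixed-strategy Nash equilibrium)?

Set the attacker's expected payoff from strike South equal to that from strike North:
  the attacker's payoff from strike South: q·2 + (1−q)·(-10) = 12q - 10
  the attacker's payoff from strike North: q·(-2) + (1−q)·9 = -11q + 9
  12q - 10 = -11q + 9  ⇒  23q = 19  ⇒  q = 19/23.
The value is the attacker's expected payoff against this mix (using strike South): (19/23)·2 + (4/23)·(-10) = -2/23.

v = -2/23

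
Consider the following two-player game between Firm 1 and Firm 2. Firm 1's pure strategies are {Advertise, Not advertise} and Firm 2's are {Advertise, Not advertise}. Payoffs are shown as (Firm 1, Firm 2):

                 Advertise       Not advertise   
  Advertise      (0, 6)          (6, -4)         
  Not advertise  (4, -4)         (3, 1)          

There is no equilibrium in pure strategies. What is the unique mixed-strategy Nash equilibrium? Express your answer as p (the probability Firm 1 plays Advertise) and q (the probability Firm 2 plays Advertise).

Firm 2's indifference between Advertise and Not advertise determines Firm 1's mixing probability p:
  Firm 2's expected payoff from Advertise: p·6 + (1−p)·(-4) = 10p - 4
  Firm 2's expected payoff from Not advertise: p·(-4) + (1−p)·1 = -5p + 1
  10p - 4 = -5p + 1  ⇒  15p = 5  ⇒  p = 1/3.
In a mixed equilibrium Firm 1 is indifferent between Advertise and Not advertise; this condition fixes q.
  Firm 1's payoff to Advertise: q·0 + (1−q)·6 = -6q + 6
  Firm 1's payoff to Not advertise: q·4 + (1−q)·3 = q + 3
  -6q + 6 = q + 3  ⇒  -7q = -3  ⇒  q = 3/7.

p = 1/3, q = 3/7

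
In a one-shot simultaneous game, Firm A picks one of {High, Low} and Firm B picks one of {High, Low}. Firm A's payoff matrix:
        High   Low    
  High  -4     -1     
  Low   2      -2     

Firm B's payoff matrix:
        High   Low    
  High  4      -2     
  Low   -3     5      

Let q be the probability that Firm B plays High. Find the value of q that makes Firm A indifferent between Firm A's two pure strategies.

For Firm A to be willing to mix, Firm A must be indifferent between High and Low, which pins down Firm B's mix.
  Firm A's payoff to High: q·(-4) + (1−q)·(-1) = -3q - 1
  Firm A's payoff to Low: q·2 + (1−q)·(-2) = 4q - 2
  -3q - 1 = 4q - 2  ⇒  -7q = -1  ⇒  q = 1/7.

q = 1/7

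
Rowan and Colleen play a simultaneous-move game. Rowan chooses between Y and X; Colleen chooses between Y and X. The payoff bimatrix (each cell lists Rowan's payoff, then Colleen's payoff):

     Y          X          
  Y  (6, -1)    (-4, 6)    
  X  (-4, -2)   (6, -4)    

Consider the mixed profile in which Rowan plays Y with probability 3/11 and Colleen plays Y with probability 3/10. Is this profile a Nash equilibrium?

Given Rowan's mix p = 3/11, Colleen's payoff from Y is -19/11 but from X is -14/11. Colleen strictly prefers X, so Colleen would not mix.
So the proposed profile is not a Nash equilibrium.

No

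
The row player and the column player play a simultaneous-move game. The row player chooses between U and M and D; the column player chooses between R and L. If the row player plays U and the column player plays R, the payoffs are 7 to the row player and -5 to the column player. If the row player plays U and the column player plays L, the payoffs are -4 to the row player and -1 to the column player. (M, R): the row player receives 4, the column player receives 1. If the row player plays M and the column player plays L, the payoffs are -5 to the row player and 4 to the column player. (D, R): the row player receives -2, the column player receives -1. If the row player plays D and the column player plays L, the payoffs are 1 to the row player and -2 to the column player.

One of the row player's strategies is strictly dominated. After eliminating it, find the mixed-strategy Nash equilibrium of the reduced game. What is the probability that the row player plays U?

The row player's strategy M is strictly dominated by U: 7 > 4 and -4 > -5. Eliminate M.
The row player's mix must leave the column player indifferent between R and L.
  the column player's payoff from R: p·(-5) + (1−p)·(-1) = -4p - 1
  the column player's payoff from L: p·(-1) + (1−p)·(-2) = p - 2
  -4p - 1 = p - 2  ⇒  -5p = -1  ⇒  p = 1/5.

p = 1/5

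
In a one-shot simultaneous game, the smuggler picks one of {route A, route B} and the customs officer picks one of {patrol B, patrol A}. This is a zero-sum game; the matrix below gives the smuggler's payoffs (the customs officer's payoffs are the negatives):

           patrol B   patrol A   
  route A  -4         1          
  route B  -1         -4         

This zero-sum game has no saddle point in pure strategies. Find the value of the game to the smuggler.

The smuggler's indifference between route A and route B determines the customs officer's mixing probability q:
  the smuggler's expected payoff from route A: q·(-4) + (1−q)·1 = -5q + 1
  the smuggler's expected payoff from route B: q·(-1) + (1−q)·(-4) = 3q - 4
  -5q + 1 = 3q - 4  ⇒  -8q = -5  ⇒  q = 5/8.
The value is the smuggler's expected payoff against this mix (using route A): (5/8)·(-4) + (3/8)·1 = -17/8.

v = -17/8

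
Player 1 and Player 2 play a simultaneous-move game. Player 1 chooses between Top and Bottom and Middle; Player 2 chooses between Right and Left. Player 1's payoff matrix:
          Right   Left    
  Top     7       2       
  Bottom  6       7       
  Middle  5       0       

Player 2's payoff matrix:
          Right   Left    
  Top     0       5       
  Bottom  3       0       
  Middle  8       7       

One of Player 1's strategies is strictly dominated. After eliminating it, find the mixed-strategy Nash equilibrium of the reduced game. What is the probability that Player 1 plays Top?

Player 1's strategy Middle is strictly dominated by Top: 7 > 5 and 2 > 0. Eliminate Middle.
Player 2's indifference between Right and Left determines Player 1's mixing probability p:
  Player 2's payoff to Right: p·0 + (1−p)·3 = -3p + 3
  Player 2's payoff to Left: p·5 + (1−p)·0 = 5p
  -3p + 3 = 5p  ⇒  -8p = -3  ⇒  p = 3/8.

p = 3/8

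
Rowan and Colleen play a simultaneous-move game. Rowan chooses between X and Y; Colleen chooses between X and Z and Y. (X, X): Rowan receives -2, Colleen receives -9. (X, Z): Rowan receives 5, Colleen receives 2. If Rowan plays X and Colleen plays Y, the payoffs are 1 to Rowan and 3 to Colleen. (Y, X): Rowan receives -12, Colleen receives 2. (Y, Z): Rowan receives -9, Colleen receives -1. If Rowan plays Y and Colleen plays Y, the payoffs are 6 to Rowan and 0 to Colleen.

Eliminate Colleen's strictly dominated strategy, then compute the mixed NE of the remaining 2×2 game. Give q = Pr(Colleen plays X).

q = 1/3

Colleen's strategy Z is strictly dominated by Y: 3 > 2 and 0 > -1. Eliminate Z.
For Rowan to be willing to mix, Rowan must be indifferent between X and Y, which pins down Colleen's mix.
  Rowan's payoff to X: q·(-2) + (1−q)·1 = -3q + 1
  Rowan's payoff to Y: q·(-12) + (1−q)·6 = -18q + 6
  -3q + 1 = -18q + 6  ⇒  15q = 5  ⇒  q = 1/3.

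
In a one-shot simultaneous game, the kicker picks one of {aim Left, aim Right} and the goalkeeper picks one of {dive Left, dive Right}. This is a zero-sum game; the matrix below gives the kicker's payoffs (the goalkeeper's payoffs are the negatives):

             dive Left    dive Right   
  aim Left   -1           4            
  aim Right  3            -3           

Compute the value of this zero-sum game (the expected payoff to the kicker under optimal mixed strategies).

For the kicker to be willing to mix, the kicker must be indifferent between aim Left and aim Right, which pins down the goalkeeper's mix.
  the kicker's payoff to aim Left: q·(-1) + (1−q)·4 = -5q + 4
  the kicker's payoff to aim Right: q·3 + (1−q)·(-3) = 6q - 3
  -5q + 4 = 6q - 3  ⇒  -11q = -7  ⇒  q = 7/11.
The value is the kicker's expected payoff against this mix (using aim Left): (7/11)·(-1) + (4/11)·4 = 9/11.

v = 9/11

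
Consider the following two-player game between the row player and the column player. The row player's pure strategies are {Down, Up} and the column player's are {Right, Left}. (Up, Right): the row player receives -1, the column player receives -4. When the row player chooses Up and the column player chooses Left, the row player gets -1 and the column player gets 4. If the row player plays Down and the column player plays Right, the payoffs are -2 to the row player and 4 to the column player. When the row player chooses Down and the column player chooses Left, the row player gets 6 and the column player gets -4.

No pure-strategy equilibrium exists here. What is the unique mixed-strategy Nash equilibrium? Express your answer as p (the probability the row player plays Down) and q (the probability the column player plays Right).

p = 1/2, q = 7/8

Set the column player's expected payoff from Right equal to that from Left:
  the column player's payoff to Right: p·4 + (1−p)·(-4) = 8p - 4
  the column player's payoff to Left: p·(-4) + (1−p)·4 = -8p + 4
  8p - 4 = -8p + 4  ⇒  16p = 8  ⇒  p = 1/2.
The column player's mix must leave the row player indifferent between Down and Up.
  the row player's payoff from Down: q·(-2) + (1−q)·6 = -8q + 6
  the row player's payoff from Up: q·(-1) + (1−q)·(-1) = -1
  -8q + 6 = -1  ⇒  -8q = -7  ⇒  q = 7/8.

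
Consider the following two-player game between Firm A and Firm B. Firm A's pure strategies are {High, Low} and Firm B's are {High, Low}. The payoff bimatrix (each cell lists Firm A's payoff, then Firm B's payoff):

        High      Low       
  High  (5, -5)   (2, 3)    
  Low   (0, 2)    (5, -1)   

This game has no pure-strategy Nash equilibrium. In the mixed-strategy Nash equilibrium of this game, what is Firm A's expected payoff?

Set Firm A's expected payoff from High equal to that from Low:
  Firm A's expected payoff from High: q·5 + (1−q)·2 = 3q + 2
  Firm A's expected payoff from Low: q·0 + (1−q)·5 = -5q + 5
  3q + 2 = -5q + 5  ⇒  8q = 3  ⇒  q = 3/8.
At equilibrium Firm A is indifferent across rows, so Firm A's payoff equals the payoff from High: (3/8)·5 + (5/8)·2 = 25/8.

25/8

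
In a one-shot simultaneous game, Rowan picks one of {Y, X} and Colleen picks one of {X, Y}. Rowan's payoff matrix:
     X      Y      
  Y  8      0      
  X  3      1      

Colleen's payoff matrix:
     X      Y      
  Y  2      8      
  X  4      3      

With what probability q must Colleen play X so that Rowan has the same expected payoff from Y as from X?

q = 1/6

For Rowan to be willing to mix, Rowan must be indifferent between Y and X, which pins down Colleen's mix.
  Rowan's payoff to Y: q·8 + (1−q)·0 = 8q
  Rowan's payoff to X: q·3 + (1−q)·1 = 2q + 1
  8q = 2q + 1  ⇒  6q = 1  ⇒  q = 1/6.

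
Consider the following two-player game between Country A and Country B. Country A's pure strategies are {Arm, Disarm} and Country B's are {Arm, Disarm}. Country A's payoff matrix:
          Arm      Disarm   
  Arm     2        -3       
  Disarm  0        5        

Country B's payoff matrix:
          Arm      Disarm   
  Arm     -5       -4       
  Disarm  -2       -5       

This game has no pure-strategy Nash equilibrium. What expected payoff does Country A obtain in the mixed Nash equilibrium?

Set Country A's expected payoff from Arm equal to that from Disarm:
  Country A's payoff from Arm: q·2 + (1−q)·(-3) = 5q - 3
  Country A's payoff from Disarm: q·0 + (1−q)·5 = -5q + 5
  5q - 3 = -5q + 5  ⇒  10q = 8  ⇒  q = 4/5.
At equilibrium Country A is indifferent across rows, so Country A's payoff equals the payoff from Arm: (4/5)·2 + (1/5)·(-3) = 1.

1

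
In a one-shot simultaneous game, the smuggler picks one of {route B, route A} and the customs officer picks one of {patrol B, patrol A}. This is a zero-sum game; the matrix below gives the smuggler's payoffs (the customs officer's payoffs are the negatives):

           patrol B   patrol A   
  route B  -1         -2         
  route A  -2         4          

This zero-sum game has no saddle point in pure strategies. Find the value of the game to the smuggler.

v = -8/7

In a mixed equilibrium the smuggler is indifferent between route B and route A; this condition fixes q.
  the smuggler's payoff from route B: q·(-1) + (1−q)·(-2) = q - 2
  the smuggler's payoff from route A: q·(-2) + (1−q)·4 = -6q + 4
  q - 2 = -6q + 4  ⇒  7q = 6  ⇒  q = 6/7.
The value is the smuggler's expected payoff against this mix (using route B): (6/7)·(-1) + (1/7)·(-2) = -8/7.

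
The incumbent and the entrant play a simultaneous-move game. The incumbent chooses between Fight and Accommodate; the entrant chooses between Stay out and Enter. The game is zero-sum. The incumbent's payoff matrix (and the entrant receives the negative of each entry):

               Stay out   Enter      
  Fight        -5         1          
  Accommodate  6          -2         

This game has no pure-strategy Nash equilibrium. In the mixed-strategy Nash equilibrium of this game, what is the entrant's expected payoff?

The entrant's indifference between Stay out and Enter determines the incumbent's mixing probability p:
  the entrant's expected payoff from Stay out: p·5 + (1−p)·(-6) = 11p - 6
  the entrant's expected payoff from Enter: p·(-1) + (1−p)·2 = -3p + 2
  11p - 6 = -3p + 2  ⇒  14p = 8  ⇒  p = 4/7.
At equilibrium the entrant is indifferent across columns, so the entrant's payoff equals the payoff from Stay out: (4/7)·5 + (3/7)·(-6) = 2/7.

2/7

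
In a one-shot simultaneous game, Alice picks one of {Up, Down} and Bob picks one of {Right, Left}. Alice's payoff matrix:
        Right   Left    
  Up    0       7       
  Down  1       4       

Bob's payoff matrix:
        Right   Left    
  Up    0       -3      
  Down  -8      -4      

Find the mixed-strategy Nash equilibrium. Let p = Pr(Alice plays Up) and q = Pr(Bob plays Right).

For Bob to be willing to mix, Bob must be indifferent between Right and Left, which pins down Alice's mix.
  Bob's payoff from Right: p·0 + (1−p)·(-8) = 8p - 8
  Bob's payoff from Left: p·(-3) + (1−p)·(-4) = p - 4
  8p - 8 = p - 4  ⇒  7p = 4  ⇒  p = 4/7.
Set Alice's expected payoff from Up equal to that from Down:
  Alice's expected payoff from Up: q·0 + (1−q)·7 = -7q + 7
  Alice's expected payoff from Down: q·1 + (1−q)·4 = -3q + 4
  -7q + 7 = -3q + 4  ⇒  -4q = -3  ⇒  q = 3/4.

p = 4/7, q = 3/4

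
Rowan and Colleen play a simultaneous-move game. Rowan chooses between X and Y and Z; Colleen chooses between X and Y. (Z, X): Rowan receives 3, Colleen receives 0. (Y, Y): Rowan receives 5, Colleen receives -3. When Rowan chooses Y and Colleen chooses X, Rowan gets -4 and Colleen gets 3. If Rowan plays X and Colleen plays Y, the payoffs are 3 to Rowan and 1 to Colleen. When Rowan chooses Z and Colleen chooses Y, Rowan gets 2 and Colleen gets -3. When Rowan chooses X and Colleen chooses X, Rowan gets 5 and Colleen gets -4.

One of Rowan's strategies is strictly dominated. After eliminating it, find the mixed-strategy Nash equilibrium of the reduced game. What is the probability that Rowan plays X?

p = 6/11

Rowan's strategy Z is strictly dominated by X: 5 > 3 and 3 > 2. Eliminate Z.
Set Colleen's expected payoff from X equal to that from Y:
  Colleen's payoff to X: p·(-4) + (1−p)·3 = -7p + 3
  Colleen's payoff to Y: p·1 + (1−p)·(-3) = 4p - 3
  -7p + 3 = 4p - 3  ⇒  -11p = -6  ⇒  p = 6/11.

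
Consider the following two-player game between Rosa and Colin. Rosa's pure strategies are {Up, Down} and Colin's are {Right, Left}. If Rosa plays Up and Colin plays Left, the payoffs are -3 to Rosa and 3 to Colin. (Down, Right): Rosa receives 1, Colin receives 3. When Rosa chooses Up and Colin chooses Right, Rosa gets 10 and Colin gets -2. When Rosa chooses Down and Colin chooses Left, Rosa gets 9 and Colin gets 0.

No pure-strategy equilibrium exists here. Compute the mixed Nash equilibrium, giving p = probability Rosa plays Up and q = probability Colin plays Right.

Colin's indifference between Right and Left determines Rosa's mixing probability p:
  Colin's payoff to Right: p·(-2) + (1−p)·3 = -5p + 3
  Colin's payoff to Left: p·3 + (1−p)·0 = 3p
  -5p + 3 = 3p  ⇒  -8p = -3  ⇒  p = 3/8.
Set Rosa's expected payoff from Up equal to that from Down:
  Rosa's payoff from Up: q·10 + (1−q)·(-3) = 13q - 3
  Rosa's payoff from Down: q·1 + (1−q)·9 = -8q + 9
  13q - 3 = -8q + 9  ⇒  21q = 12  ⇒  q = 4/7.

p = 3/8, q = 4/7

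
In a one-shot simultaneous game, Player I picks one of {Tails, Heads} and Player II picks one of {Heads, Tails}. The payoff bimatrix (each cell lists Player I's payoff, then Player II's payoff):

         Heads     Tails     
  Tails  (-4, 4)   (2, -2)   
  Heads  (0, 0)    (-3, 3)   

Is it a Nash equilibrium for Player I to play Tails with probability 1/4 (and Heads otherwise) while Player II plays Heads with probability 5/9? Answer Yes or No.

No

Given Player I's mix p = 1/4, Player II's payoff from Heads is 1 but from Tails is 7/4. Player II strictly prefers Tails, so Player II would not mix.
So the proposed profile is not a Nash equilibrium.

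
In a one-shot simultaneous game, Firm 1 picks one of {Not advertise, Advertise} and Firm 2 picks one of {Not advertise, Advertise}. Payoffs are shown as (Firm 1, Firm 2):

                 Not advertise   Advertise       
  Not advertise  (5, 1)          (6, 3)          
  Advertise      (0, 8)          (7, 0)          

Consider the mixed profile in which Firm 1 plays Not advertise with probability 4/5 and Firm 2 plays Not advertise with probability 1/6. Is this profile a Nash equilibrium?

Check Firm 2's indifference given Firm 1's mix p = 4/5:
  payoff from Not advertise = 12/5; payoff from Advertise = 12/5 — equal.
Check Firm 1's indifference given Firm 2's mix q = 1/6:
  payoff from Not advertise = 35/6; payoff from Advertise = 35/6 — equal.
Both players are indifferent, so neither can profitably deviate.

Yes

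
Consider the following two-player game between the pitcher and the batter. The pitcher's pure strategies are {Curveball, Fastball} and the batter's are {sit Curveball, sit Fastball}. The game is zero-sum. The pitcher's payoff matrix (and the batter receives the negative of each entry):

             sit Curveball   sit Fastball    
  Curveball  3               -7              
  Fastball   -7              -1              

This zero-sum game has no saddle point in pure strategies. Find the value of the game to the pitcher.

v = -13/4

For the pitcher to be willing to mix, the pitcher must be indifferent between Curveball and Fastball, which pins down the batter's mix.
  the pitcher's expected payoff from Curveball: q·3 + (1−q)·(-7) = 10q - 7
  the pitcher's expected payoff from Fastball: q·(-7) + (1−q)·(-1) = -6q - 1
  10q - 7 = -6q - 1  ⇒  16q = 6  ⇒  q = 3/8.
The value is the pitcher's expected payoff against this mix (using Curveball): (3/8)·3 + (5/8)·(-7) = -13/4.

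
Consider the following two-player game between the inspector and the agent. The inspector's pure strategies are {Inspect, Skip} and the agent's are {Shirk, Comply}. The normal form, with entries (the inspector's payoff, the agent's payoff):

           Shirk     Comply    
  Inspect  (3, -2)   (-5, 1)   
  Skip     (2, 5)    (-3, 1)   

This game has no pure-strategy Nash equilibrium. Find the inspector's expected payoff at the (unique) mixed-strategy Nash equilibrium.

The agent's mix must leave the inspector indifferent between Inspect and Skip.
  the inspector's payoff from Inspect: q·3 + (1−q)·(-5) = 8q - 5
  the inspector's payoff from Skip: q·2 + (1−q)·(-3) = 5q - 3
  8q - 5 = 5q - 3  ⇒  3q = 2  ⇒  q = 2/3.
At equilibrium the inspector is indifferent across rows, so the inspector's payoff equals the payoff from Inspect: (2/3)·3 + (1/3)·(-5) = 1/3.

1/3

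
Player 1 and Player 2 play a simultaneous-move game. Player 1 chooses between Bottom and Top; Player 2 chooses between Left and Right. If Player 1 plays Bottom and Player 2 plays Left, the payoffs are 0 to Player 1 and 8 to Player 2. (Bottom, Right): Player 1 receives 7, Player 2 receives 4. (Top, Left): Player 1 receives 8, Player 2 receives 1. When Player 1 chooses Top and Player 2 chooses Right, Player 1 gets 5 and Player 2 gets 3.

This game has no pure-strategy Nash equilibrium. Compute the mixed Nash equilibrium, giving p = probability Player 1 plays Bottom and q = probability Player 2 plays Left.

Set Player 2's expected payoff from Left equal to that from Right:
  Player 2's expected payoff from Left: p·8 + (1−p)·1 = 7p + 1
  Player 2's expected payoff from Right: p·4 + (1−p)·3 = p + 3
  7p + 1 = p + 3  ⇒  6p = 2  ⇒  p = 1/3.
Player 2's mix must leave Player 1 indifferent between Bottom and Top.
  Player 1's payoff to Bottom: q·0 + (1−q)·7 = -7q + 7
  Player 1's payoff to Top: q·8 + (1−q)·5 = 3q + 5
  -7q + 7 = 3q + 5  ⇒  -10q = -2  ⇒  q = 1/5.

p = 1/3, q = 1/5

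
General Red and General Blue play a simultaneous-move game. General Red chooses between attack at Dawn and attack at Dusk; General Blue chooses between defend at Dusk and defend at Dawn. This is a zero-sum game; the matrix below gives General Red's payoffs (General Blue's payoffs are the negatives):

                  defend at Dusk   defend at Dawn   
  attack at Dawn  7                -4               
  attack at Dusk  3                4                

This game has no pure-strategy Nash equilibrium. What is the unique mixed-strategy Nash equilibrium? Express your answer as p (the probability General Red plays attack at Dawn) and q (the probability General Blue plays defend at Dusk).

Set General Blue's expected payoff from defend at Dusk equal to that from defend at Dawn:
  General Blue's expected payoff from defend at Dusk: p·(-7) + (1−p)·(-3) = -4p - 3
  General Blue's expected payoff from defend at Dawn: p·4 + (1−p)·(-4) = 8p - 4
  -4p - 3 = 8p - 4  ⇒  -12p = -1  ⇒  p = 1/12.
For General Red to be willing to mix, General Red must be indifferent between attack at Dawn and attack at Dusk, which pins down General Blue's mix.
  General Red's payoff from attack at Dawn: q·7 + (1−q)·(-4) = 11q - 4
  General Red's payoff from attack at Dusk: q·3 + (1−q)·4 = -q + 4
  11q - 4 = -q + 4  ⇒  12q = 8  ⇒  q = 2/3.

p = 1/12, q = 2/3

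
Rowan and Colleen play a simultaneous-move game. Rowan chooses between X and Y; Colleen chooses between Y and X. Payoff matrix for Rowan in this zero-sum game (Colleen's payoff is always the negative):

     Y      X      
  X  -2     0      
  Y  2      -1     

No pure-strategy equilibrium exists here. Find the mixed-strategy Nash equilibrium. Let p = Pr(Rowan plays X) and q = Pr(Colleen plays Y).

p = 3/5, q = 1/5

Colleen's indifference between Y and X determines Rowan's mixing probability p:
  Colleen's expected payoff from Y: p·2 + (1−p)·(-2) = 4p - 2
  Colleen's expected payoff from X: p·0 + (1−p)·1 = -p + 1
  4p - 2 = -p + 1  ⇒  5p = 3  ⇒  p = 3/5.
Rowan's indifference between X and Y determines Colleen's mixing probability q:
  Rowan's payoff to X: q·(-2) + (1−q)·0 = -2q
  Rowan's payoff to Y: q·2 + (1−q)·(-1) = 3q - 1
  -2q = 3q - 1  ⇒  -5q = -1  ⇒  q = 1/5.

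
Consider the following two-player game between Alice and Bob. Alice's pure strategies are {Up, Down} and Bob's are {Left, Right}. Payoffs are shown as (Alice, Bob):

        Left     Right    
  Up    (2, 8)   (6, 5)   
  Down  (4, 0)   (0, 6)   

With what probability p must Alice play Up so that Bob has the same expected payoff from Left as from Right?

Alice's mix must leave Bob indifferent between Left and Right.
  Bob's expected payoff from Left: p·8 + (1−p)·0 = 8p
  Bob's expected payoff from Right: p·5 + (1−p)·6 = -p + 6
  8p = -p + 6  ⇒  9p = 6  ⇒  p = 2/3.

p = 2/3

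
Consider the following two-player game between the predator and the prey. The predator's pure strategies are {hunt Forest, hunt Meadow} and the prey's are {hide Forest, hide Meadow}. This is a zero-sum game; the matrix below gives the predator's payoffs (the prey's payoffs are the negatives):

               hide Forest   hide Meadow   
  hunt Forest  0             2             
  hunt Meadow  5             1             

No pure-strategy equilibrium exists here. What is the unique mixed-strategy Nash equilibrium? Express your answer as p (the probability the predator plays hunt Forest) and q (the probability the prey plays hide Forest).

The predator's mix must leave the prey indifferent between hide Forest and hide Meadow.
  the prey's payoff from hide Forest: p·0 + (1−p)·(-5) = 5p - 5
  the prey's payoff from hide Meadow: p·(-2) + (1−p)·(-1) = -p - 1
  5p - 5 = -p - 1  ⇒  6p = 4  ⇒  p = 2/3.
The prey's mix must leave the predator indifferent between hunt Forest and hunt Meadow.
  the predator's payoff to hunt Forest: q·0 + (1−q)·2 = -2q + 2
  the predator's payoff to hunt Meadow: q·5 + (1−q)·1 = 4q + 1
  -2q + 2 = 4q + 1  ⇒  -6q = -1  ⇒  q = 1/6.

p = 2/3, q = 1/6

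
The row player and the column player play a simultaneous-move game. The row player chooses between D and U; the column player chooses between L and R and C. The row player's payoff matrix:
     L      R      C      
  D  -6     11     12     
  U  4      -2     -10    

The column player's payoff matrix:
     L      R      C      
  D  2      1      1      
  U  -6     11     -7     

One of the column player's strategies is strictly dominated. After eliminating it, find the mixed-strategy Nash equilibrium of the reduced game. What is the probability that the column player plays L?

The column player's strategy C is strictly dominated by L: 2 > 1 and -6 > -7. Eliminate C.
The column player's mix must leave the row player indifferent between D and U.
  the row player's payoff to D: q·(-6) + (1−q)·11 = -17q + 11
  the row player's payoff to U: q·4 + (1−q)·(-2) = 6q - 2
  -17q + 11 = 6q - 2  ⇒  -23q = -13  ⇒  q = 13/23.

q = 13/23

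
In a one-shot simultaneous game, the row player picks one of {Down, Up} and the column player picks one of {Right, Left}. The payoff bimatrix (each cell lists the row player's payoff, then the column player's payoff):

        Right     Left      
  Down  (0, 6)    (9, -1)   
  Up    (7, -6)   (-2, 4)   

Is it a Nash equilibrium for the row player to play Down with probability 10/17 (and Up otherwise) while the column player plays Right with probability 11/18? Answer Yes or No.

Yes

Check the column player's indifference given the row player's mix p = 10/17:
  payoff from Right = 18/17; payoff from Left = 18/17 — equal.
Check the row player's indifference given the column player's mix q = 11/18:
  payoff from Down = 7/2; payoff from Up = 7/2 — equal.
Both players are indifferent, so neither can profitably deviate.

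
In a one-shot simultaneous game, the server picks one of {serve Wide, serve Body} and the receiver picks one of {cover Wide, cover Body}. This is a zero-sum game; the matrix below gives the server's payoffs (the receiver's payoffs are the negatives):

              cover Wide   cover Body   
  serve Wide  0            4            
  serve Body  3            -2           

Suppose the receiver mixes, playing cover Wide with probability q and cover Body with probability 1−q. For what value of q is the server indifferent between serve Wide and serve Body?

q = 2/3

For the server to be willing to mix, the server must be indifferent between serve Wide and serve Body, which pins down the receiver's mix.
  the server's expected payoff from serve Wide: q·0 + (1−q)·4 = -4q + 4
  the server's expected payoff from serve Body: q·3 + (1−q)·(-2) = 5q - 2
  -4q + 4 = 5q - 2  ⇒  -9q = -6  ⇒  q = 2/3.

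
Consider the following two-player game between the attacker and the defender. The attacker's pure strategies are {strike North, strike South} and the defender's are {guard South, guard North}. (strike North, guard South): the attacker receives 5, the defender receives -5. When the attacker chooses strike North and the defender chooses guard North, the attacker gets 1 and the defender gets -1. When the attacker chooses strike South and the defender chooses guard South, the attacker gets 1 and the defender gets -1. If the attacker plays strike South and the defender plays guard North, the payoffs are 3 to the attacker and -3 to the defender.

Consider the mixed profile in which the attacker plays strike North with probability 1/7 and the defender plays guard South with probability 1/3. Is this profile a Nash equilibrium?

Given the attacker's mix p = 1/7, the defender's payoff from guard South is -11/7 but from guard North is -19/7. The defender strictly prefers guard South, so the defender would not mix.
So the proposed profile is not a Nash equilibrium.

No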